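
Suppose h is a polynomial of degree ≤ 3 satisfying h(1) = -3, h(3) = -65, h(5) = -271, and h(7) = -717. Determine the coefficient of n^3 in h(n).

Write h(n) = an^3 + bn^2 + cn + d. Substituting each data point gives a linear system:
  a + b + c + d = -3
  27a + 9b + 3c + d = -65
  125a + 25b + 5c + d = -271
  343a + 49b + 7c + d = -717
Solving the system yields a = -2, b = 0, c = -5, d = 4.
So h(n) = -2n^3 - 5n + 4.
The leading coefficient is -2.

-2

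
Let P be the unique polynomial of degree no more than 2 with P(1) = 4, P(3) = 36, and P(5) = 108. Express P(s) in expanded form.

Write P(s) = as^2 + bs + c. Substituting each data point gives a linear system:
  a + b + c = 4
  9a + 3b + c = 36
  25a + 5b + c = 108
Solving the system yields a = 5, b = -4, c = 3.
So P(s) = 5s^2 - 4s + 3.
Check: P(3) = 36. ✓

P(s) = 5s^2 - 4s + 3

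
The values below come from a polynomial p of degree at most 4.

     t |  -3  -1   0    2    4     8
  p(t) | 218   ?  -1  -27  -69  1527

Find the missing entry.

The 5 known points determine the degree-4 polynomial uniquely.
Write p(t) = at^4 + bt^3 + ct^2 + dt + e. Substituting each data point gives a linear system:
  81a - 27b + 9c - 3d + e = 218
  e = -1
  16a + 8b + 4c + 2d + e = -27
  256a + 64b + 16c + 4d + e = -69
  4096a + 512b + 64c + 8d + e = 1527
Solving the system yields a = 1, b = -5, c = 0, d = -1, e = -1.
So p(t) = t^4 - 5t^3 - t - 1.
Then p(-1) = 6.

6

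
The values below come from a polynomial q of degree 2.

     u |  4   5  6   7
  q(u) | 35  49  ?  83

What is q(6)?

65

On equispaced nodes a degree-2 polynomial has vanishing third forward difference, so
  - q(4) + 3·q(5) - 3·q(6) + q(7) = 0.
Substituting the known values and solving for q(6):
  -3·q(6) = -195
  q(6) = 65.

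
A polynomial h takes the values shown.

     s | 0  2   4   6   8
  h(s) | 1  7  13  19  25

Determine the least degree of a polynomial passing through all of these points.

1

Forward differences of the values at s = 0, 2, 4, 6, 8:
  h  : 1  7  13  19  25
  Δ  : 6  6  6  6
  Δ^2: 0  0  0
  Δ^3: 0  0
  Δ^4: 0
The first differences are constant (6) and nonzero, while all higher differences vanish, so the minimal degree is 1.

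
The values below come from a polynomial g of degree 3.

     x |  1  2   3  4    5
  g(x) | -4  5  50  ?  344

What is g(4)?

On equispaced nodes a degree-3 polynomial has vanishing fourth forward difference, so
  g(1) - 4·g(2) + 6·g(3) - 4·g(4) + g(5) = 0.
Substituting the known values and solving for g(4):
  -4·g(4) = -620
  g(4) = 155.

155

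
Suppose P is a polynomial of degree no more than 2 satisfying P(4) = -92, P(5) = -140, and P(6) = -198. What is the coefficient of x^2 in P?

-5

Write P(x) = ax^2 + bx + c. Substituting each data point gives a linear system:
  16a + 4b + c = -92
  25a + 5b + c = -140
  36a + 6b + c = -198
Solving the system yields a = -5, b = -3, c = 0.
So P(x) = -5x^2 - 3x.
The leading coefficient is -5.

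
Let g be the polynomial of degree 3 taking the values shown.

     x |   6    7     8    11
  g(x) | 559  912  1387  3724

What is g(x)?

Write g(x) = ax^3 + bx^2 + cx + d. Substituting each data point gives a linear system:
  216a + 36b + 6c + d = 559
  343a + 49b + 7c + d = 912
  512a + 64b + 8c + d = 1387
  1331a + 121b + 11c + d = 3724
Solving the system yields a = 3, b = -2, c = -2, d = -5.
So g(x) = 3x^3 - 2x^2 - 2x - 5.
Check: g(11) = 3724. ✓

g(x) = 3x^3 - 2x^2 - 2x - 5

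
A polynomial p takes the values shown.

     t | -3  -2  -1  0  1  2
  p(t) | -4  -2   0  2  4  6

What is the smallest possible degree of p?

1

Forward differences of the values at t = -3, -2, -1, 0, 1, 2:
  p  : -4  -2  0  2  4  6
  Δ  : 2  2  2  2  2
  Δ^2: 0  0  0  0
  Δ^3: 0  0  0
  Δ^4: 0  0
  Δ^5: 0
The first differences are constant (2) and nonzero, while all higher differences vanish, so the minimal degree is 1.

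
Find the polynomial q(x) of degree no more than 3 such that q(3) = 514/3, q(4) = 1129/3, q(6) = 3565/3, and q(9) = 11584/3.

Using the Lagrange interpolation formula with nodes 3, 4, 6, 9:
  L_0(x) = (x - 4)(x - 6)(x - 9) / -18
  L_1(x) = (x - 3)(x - 6)(x - 9) / 10
  L_2(x) = (x - 3)(x - 4)(x - 9) / -18
  L_3(x) = (x - 3)(x - 4)(x - 6) / 90
Then q(x) = 514/3·L_0(x) + 1129/3·L_1(x) + 3565/3·L_2(x) + 11584/3·L_3(x).
Expanding and collecting terms gives q(x) = 5x^3 + 2x^2 + 6x + 1/3.
Check: q(4) = 1129/3. ✓

q(x) = 5x^3 + 2x^2 + 6x + 1/3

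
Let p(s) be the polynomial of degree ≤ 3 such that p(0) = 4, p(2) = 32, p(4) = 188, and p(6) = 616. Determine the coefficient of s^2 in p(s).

Write p(s) = as^3 + bs^2 + cs + d. Substituting each data point gives a linear system:
  d = 4
  8a + 4b + 2c + d = 32
  64a + 16b + 4c + d = 188
  216a + 36b + 6c + d = 616
Solving the system yields a = 3, b = -2, c = 6, d = 4.
So p(s) = 3s^3 - 2s^2 + 6s + 4.
The coefficient of s^2 is -2.

-2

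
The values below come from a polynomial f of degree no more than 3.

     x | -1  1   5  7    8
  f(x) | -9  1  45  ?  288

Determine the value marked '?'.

The 4 known points determine the degree-3 polynomial uniquely.
Write f(x) = ax^3 + bx^2 + cx + d. Substituting each data point gives a linear system:
  -a + b - c + d = -9
  a + b + c + d = 1
  125a + 25b + 5c + d = 45
  512a + 64b + 8c + d = 288
Solving the system yields a = 1, b = -4, c = 4, d = 0.
So f(x) = x^3 - 4x^2 + 4x.
Then f(7) = 175.

175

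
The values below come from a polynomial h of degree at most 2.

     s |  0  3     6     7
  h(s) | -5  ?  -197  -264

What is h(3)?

-56

The 3 known points determine the degree-2 polynomial uniquely.
Write h(s) = as^2 + bs + c. Substituting each data point gives a linear system:
  c = -5
  36a + 6b + c = -197
  49a + 7b + c = -264
Solving the system yields a = -5, b = -2, c = -5.
So h(s) = -5s^2 - 2s - 5.
Then h(3) = -56.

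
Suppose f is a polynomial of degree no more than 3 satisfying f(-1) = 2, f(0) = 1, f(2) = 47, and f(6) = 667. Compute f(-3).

-8

Using the Lagrange interpolation formula with nodes -1, 0, 2, 6:
  L_0(x) = x(x - 2)(x - 6) / -21
  L_1(x) = (x + 1)(x - 2)(x - 6) / 12
  L_2(x) = (x + 1)x(x - 6) / -24
  L_3(x) = (x + 1)x(x - 2) / 168
Then f(x) = 2·L_0(x) + 1·L_1(x) + 47·L_2(x) + 667·L_3(x).
Expanding and collecting terms gives f(x) = 2x^3 + 6x^2 + 3x + 1.
Evaluating at x = -3: f(-3) = -8.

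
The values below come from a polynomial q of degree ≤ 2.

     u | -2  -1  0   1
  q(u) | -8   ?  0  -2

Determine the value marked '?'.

-2

On equispaced nodes a degree-2 polynomial has vanishing third forward difference, so
  - q(-2) + 3·q(-1) - 3·q(0) + q(1) = 0.
Substituting the known values and solving for q(-1):
  3·q(-1) = -6
  q(-1) = -2.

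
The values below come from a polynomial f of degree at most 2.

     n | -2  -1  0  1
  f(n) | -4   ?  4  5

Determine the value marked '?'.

On equispaced nodes a degree-2 polynomial has vanishing third forward difference, so
  - f(-2) + 3·f(-1) - 3·f(0) + f(1) = 0.
Substituting the known values and solving for f(-1):
  3·f(-1) = 3
  f(-1) = 1.

1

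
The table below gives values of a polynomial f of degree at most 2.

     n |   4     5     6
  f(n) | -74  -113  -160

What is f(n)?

f(n) = -4n^2 - 3n + 2

Write f(n) = an^2 + bn + c. Substituting each data point gives a linear system:
  16a + 4b + c = -74
  25a + 5b + c = -113
  36a + 6b + c = -160
Solving the system yields a = -4, b = -3, c = 2.
So f(n) = -4n² - 3n + 2.
Check: f(4) = -74. ✓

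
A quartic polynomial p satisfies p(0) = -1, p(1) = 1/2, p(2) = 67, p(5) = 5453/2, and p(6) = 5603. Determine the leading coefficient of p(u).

4

Write p(u) = au^4 + bu^3 + cu^2 + du + e. Substituting each data point gives a linear system:
  e = -1
  a + b + c + d + e = 1/2
  16a + 8b + 4c + 2d + e = 67
  625a + 125b + 25c + 5d + e = 5453/2
  1296a + 216b + 36c + 6d + e = 5603
Solving the system yields a = 4, b = 5/2, c = -3, d = -2, e = -1.
So p(u) = 4u⁴ + (5/2)u³ - 3u² - 2u - 1.
The leading coefficient is 4.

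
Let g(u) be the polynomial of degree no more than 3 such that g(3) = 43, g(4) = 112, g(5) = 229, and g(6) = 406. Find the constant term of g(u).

Write g(u) = au^3 + bu^2 + cu + d. Substituting each data point gives a linear system:
  27a + 9b + 3c + d = 43
  64a + 16b + 4c + d = 112
  125a + 25b + 5c + d = 229
  216a + 36b + 6c + d = 406
Solving the system yields a = 2, b = 0, c = -5, d = 4.
So g(u) = 2u^3 - 5u + 4.
The constant term is 4.

4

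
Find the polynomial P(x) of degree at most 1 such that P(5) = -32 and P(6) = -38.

P(x) = -6x - 2

Using the Lagrange interpolation formula with nodes 5, 6:
  L_0(x) = (x - 6) / -1
  L_1(x) = (x - 5) / 1
Then P(x) = -32·L_0(x) - 38·L_1(x).
Expanding and collecting terms gives P(x) = -6x - 2.
Check: P(5) = -32. ✓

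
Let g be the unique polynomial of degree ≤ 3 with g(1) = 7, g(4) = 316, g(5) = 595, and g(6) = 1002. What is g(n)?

Write g(n) = an^3 + bn^2 + cn + d. Substituting each data point gives a linear system:
  a + b + c + d = 7
  64a + 16b + 4c + d = 316
  125a + 25b + 5c + d = 595
  216a + 36b + 6c + d = 1002
Solving the system yields a = 4, b = 4, c = -1, d = 0.
So g(n) = 4n^3 + 4n^2 - n.
Check: g(6) = 1002. ✓

g(n) = 4n^3 + 4n^2 - n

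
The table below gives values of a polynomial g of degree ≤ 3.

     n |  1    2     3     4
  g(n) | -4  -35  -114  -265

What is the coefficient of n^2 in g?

Write g(n) = an^3 + bn^2 + cn + d. Substituting each data point gives a linear system:
  a + b + c + d = -4
  8a + 4b + 2c + d = -35
  27a + 9b + 3c + d = -114
  64a + 16b + 4c + d = -265
Solving the system yields a = -4, b = 0, c = -3, d = 3.
So g(n) = -4n^3 - 3n + 3.
The coefficient of n^2 is 0.

0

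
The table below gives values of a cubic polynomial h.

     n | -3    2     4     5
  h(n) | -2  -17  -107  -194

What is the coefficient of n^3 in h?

Write h(n) = an^3 + bn^2 + cn + d. Substituting each data point gives a linear system:
  -27a + 9b - 3c + d = -2
  8a + 4b + 2c + d = -17
  64a + 16b + 4c + d = -107
  125a + 25b + 5c + d = -194
Solving the system yields a = -1, b = -3, c = 1, d = 1.
So h(n) = -n³ - 3n² + n + 1.
The leading coefficient is -1.

-1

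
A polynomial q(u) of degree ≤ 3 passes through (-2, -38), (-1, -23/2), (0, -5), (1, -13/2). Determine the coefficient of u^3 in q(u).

2

Write q(u) = au^3 + bu^2 + cu + d. Substituting each data point gives a linear system:
  -8a + 4b - 2c + d = -38
  -a + b - c + d = -23/2
  d = -5
  a + b + c + d = -13/2
Solving the system yields a = 2, b = -4, c = 1/2, d = -5.
So q(u) = 2u³ - 4u² + (1/2)u - 5.
The leading coefficient is 2.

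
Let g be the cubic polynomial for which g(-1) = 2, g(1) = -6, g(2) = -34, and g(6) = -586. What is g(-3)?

Write g(x) = ax^3 + bx^2 + cx + d. Substituting each data point gives a linear system:
  -a + b - c + d = 2
  a + b + c + d = -6
  8a + 4b + 2c + d = -34
  216a + 36b + 6c + d = -586
Solving the system yields a = -2, b = -4, c = -2, d = 2.
So g(x) = -2x^3 - 4x^2 - 2x + 2.
Then g(-3) = 26.

26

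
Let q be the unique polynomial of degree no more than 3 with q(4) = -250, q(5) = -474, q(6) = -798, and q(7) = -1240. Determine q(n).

q(n) = -3n^3 - 5n^2 + 4n + 6

Write q(n) = an^3 + bn^2 + cn + d. Substituting each data point gives a linear system:
  64a + 16b + 4c + d = -250
  125a + 25b + 5c + d = -474
  216a + 36b + 6c + d = -798
  343a + 49b + 7c + d = -1240
Solving the system yields a = -3, b = -5, c = 4, d = 6.
So q(n) = -3n^3 - 5n^2 + 4n + 6.
Check: q(5) = -474. ✓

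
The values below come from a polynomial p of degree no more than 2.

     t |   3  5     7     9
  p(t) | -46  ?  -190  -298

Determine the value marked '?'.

On equispaced nodes a degree-2 polynomial has vanishing third forward difference, so
  - p(3) + 3·p(5) - 3·p(7) + p(9) = 0.
Substituting the known values and solving for p(5):
  3·p(5) = -318
  p(5) = -106.

-106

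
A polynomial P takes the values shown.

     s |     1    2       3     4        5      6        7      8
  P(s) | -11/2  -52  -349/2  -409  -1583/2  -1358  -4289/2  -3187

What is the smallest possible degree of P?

Forward differences of the values at s = 1, 2, 3, 4, 5, 6, 7, 8:
  P  : -11/2  -52  -349/2  -409  -1583/2  -1358  -4289/2  -3187
  Δ  : -93/2  -245/2  -469/2  -765/2  -1133/2  -1573/2  -2085/2
  Δ^2: -76  -112  -148  -184  -220  -256
  Δ^3: -36  -36  -36  -36  -36
  Δ^4: 0  0  0  0
  Δ^5: 0  0  0
  Δ^6: 0  0
  Δ^7: 0
The third differences are constant (-36) and nonzero, while all higher differences vanish, so the minimal degree is 3.

3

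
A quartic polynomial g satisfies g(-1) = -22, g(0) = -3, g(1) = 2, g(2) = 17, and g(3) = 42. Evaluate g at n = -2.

Forward differences of the values at n = -1, 0, 1, 2, 3:
  g  : -22  -3  2  17  42
  Δ  : 19  5  15  25
  Δ^2: -14  10  10
  Δ^3: 24  0
  Δ^4: -24
The fourth differences are constant, confirming degree 4.
Interpolating (Newton forward form) and evaluating at n = -2 gives g(-2) = -103.

-103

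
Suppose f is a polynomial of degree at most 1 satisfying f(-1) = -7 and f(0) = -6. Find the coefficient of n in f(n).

Write f(n) = an + b. Substituting each data point gives a linear system:
  -a + b = -7
  b = -6
Solving the system yields a = 1, b = -6.
So f(n) = n - 6.
The leading coefficient is 1.

1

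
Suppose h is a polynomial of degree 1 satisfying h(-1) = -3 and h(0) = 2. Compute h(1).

Write h(n) = an + b. Substituting each data point gives a linear system:
  -a + b = -3
  b = 2
Solving the system yields a = 5, b = 2.
So h(n) = 5n + 2.
Then h(1) = 7.

7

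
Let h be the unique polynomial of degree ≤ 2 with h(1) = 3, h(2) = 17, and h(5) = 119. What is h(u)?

Write h(u) = au^2 + bu + c. Substituting each data point gives a linear system:
  a + b + c = 3
  4a + 2b + c = 17
  25a + 5b + c = 119
Solving the system yields a = 5, b = -1, c = -1.
So h(u) = 5u^2 - u - 1.
Check: h(5) = 119. ✓

h(u) = 5u^2 - u - 1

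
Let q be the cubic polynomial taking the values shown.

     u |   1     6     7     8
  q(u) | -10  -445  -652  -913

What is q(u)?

q(u) = -u^3 - 6u^2 - 2u - 1

Write q(u) = au^3 + bu^2 + cu + d. Substituting each data point gives a linear system:
  a + b + c + d = -10
  216a + 36b + 6c + d = -445
  343a + 49b + 7c + d = -652
  512a + 64b + 8c + d = -913
Solving the system yields a = -1, b = -6, c = -2, d = -1.
So q(u) = -u^3 - 6u^2 - 2u - 1.
Check: q(8) = -913. ✓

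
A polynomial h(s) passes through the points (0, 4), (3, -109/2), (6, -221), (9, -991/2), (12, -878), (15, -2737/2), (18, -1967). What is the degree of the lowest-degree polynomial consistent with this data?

2

Forward differences of the values at s = 0, 3, 6, 9, 12, 15, 18:
  h  : 4  -109/2  -221  -991/2  -878  -2737/2  -1967
  Δ  : -117/2  -333/2  -549/2  -765/2  -981/2  -1197/2
  Δ^2: -108  -108  -108  -108  -108
  Δ^3: 0  0  0  0
  Δ^4: 0  0  0
  Δ^5: 0  0
  Δ^6: 0
The second differences are constant (-108) and nonzero, while all higher differences vanish, so the minimal degree is 2.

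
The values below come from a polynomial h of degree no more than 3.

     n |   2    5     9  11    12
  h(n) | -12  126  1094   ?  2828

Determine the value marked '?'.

The 4 known points determine the degree-3 polynomial uniquely.
Write h(n) = an^3 + bn^2 + cn + d. Substituting each data point gives a linear system:
  8a + 4b + 2c + d = -12
  125a + 25b + 5c + d = 126
  729a + 81b + 9c + d = 1094
  1728a + 144b + 12c + d = 2828
Solving the system yields a = 2, b = -4, c = -4, d = -4.
So h(n) = 2n^3 - 4n^2 - 4n - 4.
Then h(11) = 2130.

2130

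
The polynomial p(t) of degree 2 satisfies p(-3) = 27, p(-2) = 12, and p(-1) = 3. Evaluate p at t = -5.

75

Write p(t) = at^2 + bt + c. Substituting each data point gives a linear system:
  9a - 3b + c = 27
  4a - 2b + c = 12
  a - b + c = 3
Solving the system yields a = 3, b = 0, c = 0.
So p(t) = 3t^2.
Then p(-5) = 75.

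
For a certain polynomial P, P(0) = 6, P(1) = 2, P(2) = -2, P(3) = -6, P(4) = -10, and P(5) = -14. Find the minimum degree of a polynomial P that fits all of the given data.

Forward differences of the values at x = 0, 1, 2, 3, 4, 5:
  P  : 6  2  -2  -6  -10  -14
  Δ  : -4  -4  -4  -4  -4
  Δ^2: 0  0  0  0
  Δ^3: 0  0  0
  Δ^4: 0  0
  Δ^5: 0
The first differences are constant (-4) and nonzero, while all higher differences vanish, so the minimal degree is 1.

1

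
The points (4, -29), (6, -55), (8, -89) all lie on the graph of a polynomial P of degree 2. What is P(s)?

Using the Lagrange interpolation formula with nodes 4, 6, 8:
  L_0(s) = (s - 6)(s - 8) / 8
  L_1(s) = (s - 4)(s - 8) / -4
  L_2(s) = (s - 4)(s - 6) / 8
Then P(s) = -29·L_0(s) - 55·L_1(s) - 89·L_2(s).
Expanding and collecting terms gives P(s) = -s^2 - 3s - 1.
Check: P(4) = -29. ✓

P(s) = -s^2 - 3s - 1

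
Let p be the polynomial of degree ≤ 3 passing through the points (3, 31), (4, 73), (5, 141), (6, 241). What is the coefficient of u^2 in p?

1

Write p(u) = au^3 + bu^2 + cu + d. Substituting each data point gives a linear system:
  27a + 9b + 3c + d = 31
  64a + 16b + 4c + d = 73
  125a + 25b + 5c + d = 141
  216a + 36b + 6c + d = 241
Solving the system yields a = 1, b = 1, c = -2, d = 1.
So p(u) = u^3 + u^2 - 2u + 1.
The coefficient of u^2 is 1.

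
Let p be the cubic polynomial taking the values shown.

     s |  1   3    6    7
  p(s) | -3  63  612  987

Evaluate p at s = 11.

Using the Lagrange interpolation formula with nodes 1, 3, 6, 7:
  L_0(s) = (s - 3)(s - 6)(s - 7) / -60
  L_1(s) = (s - 1)(s - 6)(s - 7) / 24
  L_2(s) = (s - 1)(s - 3)(s - 7) / -15
  L_3(s) = (s - 1)(s - 3)(s - 6) / 24
Then p(s) = -3·L_0(s) + 63·L_1(s) + 612·L_2(s) + 987·L_3(s).
Expanding and collecting terms gives p(s) = 3s^3 - 6s.
Evaluating at s = 11: p(11) = 3927.

3927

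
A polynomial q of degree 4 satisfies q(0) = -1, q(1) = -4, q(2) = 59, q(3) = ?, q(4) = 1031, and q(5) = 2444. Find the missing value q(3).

332

On equispaced nodes a degree-4 polynomial has vanishing fifth forward difference, so
  - q(0) + 5·q(1) - 10·q(2) + 10·q(3) - 5·q(4) + q(5) = 0.
Substituting the known values and solving for q(3):
  10·q(3) = 3320
  q(3) = 332.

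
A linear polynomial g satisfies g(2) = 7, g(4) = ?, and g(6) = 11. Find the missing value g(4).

9

The 2 known points determine the degree-1 polynomial uniquely.
Write g(n) = an + b. Substituting each data point gives a linear system:
  2a + b = 7
  6a + b = 11
Solving the system yields a = 1, b = 5.
So g(n) = n + 5.
Then g(4) = 9.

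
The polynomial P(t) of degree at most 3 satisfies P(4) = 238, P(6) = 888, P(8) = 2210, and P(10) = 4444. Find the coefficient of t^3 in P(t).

Write P(t) = at^3 + bt^2 + ct + d. Substituting each data point gives a linear system:
  64a + 16b + 4c + d = 238
  216a + 36b + 6c + d = 888
  512a + 64b + 8c + d = 2210
  1000a + 100b + 10c + d = 4444
Solving the system yields a = 5, b = -6, c = 5, d = -6.
So P(t) = 5t^3 - 6t^2 + 5t - 6.
The leading coefficient is 5.

5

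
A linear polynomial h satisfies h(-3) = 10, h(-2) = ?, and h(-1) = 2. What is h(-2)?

6

On equispaced nodes a degree-1 polynomial has vanishing second forward difference, so
  h(-3) - 2·h(-2) + h(-1) = 0.
Substituting the known values and solving for h(-2):
  -2·h(-2) = -12
  h(-2) = 6.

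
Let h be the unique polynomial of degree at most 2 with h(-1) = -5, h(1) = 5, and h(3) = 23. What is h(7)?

Forward differences of the values at s = -1, 1, 3:
  h  : -5  5  23
  Δ  : 10  18
  Δ^2: 8
The second differences are constant, confirming degree 2.
Interpolating (Newton forward form) and evaluating at s = 7 gives h(7) = 83.

83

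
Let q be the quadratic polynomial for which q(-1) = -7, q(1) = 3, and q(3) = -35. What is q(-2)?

Forward differences of the values at t = -1, 1, 3:
  q  : -7  3  -35
  Δ  : 10  -38
  Δ^2: -48
The second differences are constant, confirming degree 2.
Interpolating (Newton forward form) and evaluating at t = -2 gives q(-2) = -30.

-30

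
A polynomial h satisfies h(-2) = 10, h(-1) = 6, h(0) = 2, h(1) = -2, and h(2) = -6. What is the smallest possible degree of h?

1

Forward differences of the values at s = -2, -1, 0, 1, 2:
  h  : 10  6  2  -2  -6
  Δ  : -4  -4  -4  -4
  Δ^2: 0  0  0
  Δ^3: 0  0
  Δ^4: 0
The first differences are constant (-4) and nonzero, while all higher differences vanish, so the minimal degree is 1.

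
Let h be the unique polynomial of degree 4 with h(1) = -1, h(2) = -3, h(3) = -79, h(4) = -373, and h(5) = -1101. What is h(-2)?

-79

Write h(n) = an^4 + bn^3 + cn^2 + dn + e. Substituting each data point gives a linear system:
  a + b + c + d + e = -1
  16a + 8b + 4c + 2d + e = -3
  81a + 27b + 9c + 3d + e = -79
  256a + 64b + 16c + 4d + e = -373
  625a + 125b + 25c + 5d + e = -1101
Solving the system yields a = -3, b = 6, c = 2, d = -5, e = -1.
So h(n) = -3n^4 + 6n^3 + 2n^2 - 5n - 1.
Then h(-2) = -79.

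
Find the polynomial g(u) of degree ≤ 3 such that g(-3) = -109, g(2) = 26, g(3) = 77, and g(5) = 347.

Using the Lagrange interpolation formula with nodes -3, 2, 3, 5:
  L_0(u) = (u - 2)(u - 3)(u - 5) / -240
  L_1(u) = (u + 3)(u - 3)(u - 5) / 15
  L_2(u) = (u + 3)(u - 2)(u - 5) / -12
  L_3(u) = (u + 3)(u - 2)(u - 3) / 48
Then g(u) = -109·L_0(u) + 26·L_1(u) + 77·L_2(u) + 347·L_3(u).
Expanding and collecting terms gives g(u) = 3u³ - 2u² + 4u + 2.
Check: g(3) = 77. ✓

g(u) = 3u^3 - 2u^2 + 4u + 2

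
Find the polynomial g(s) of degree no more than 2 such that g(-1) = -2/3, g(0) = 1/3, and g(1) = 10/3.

g(s) = s^2 + 2s + 1/3

Using the Lagrange interpolation formula with nodes -1, 0, 1:
  L_0(s) = s(s - 1) / 2
  L_1(s) = (s + 1)(s - 1) / -1
  L_2(s) = (s + 1)s / 2
Then g(s) = -2/3·L_0(s) + 1/3·L_1(s) + 10/3·L_2(s).
Expanding and collecting terms gives g(s) = s² + 2s + 1/3.
Check: g(1) = 10/3. ✓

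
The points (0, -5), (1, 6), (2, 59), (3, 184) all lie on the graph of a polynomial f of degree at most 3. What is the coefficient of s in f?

0

Write f(s) = as^3 + bs^2 + cs + d. Substituting each data point gives a linear system:
  d = -5
  a + b + c + d = 6
  8a + 4b + 2c + d = 59
  27a + 9b + 3c + d = 184
Solving the system yields a = 5, b = 6, c = 0, d = -5.
So f(s) = 5s³ + 6s² - 5.
The coefficient of s is 0.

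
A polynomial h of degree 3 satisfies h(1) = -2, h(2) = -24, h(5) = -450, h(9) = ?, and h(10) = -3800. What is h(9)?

The 4 known points determine the degree-3 polynomial uniquely.
Write h(t) = at^3 + bt^2 + ct + d. Substituting each data point gives a linear system:
  a + b + c + d = -2
  8a + 4b + 2c + d = -24
  125a + 25b + 5c + d = -450
  1000a + 100b + 10c + d = -3800
Solving the system yields a = -4, b = 2, c = 0, d = 0.
So h(t) = -4t^3 + 2t^2.
Then h(9) = -2754.

-2754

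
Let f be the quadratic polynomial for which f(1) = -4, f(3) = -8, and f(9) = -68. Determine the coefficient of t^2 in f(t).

Write f(t) = at^2 + bt + c. Substituting each data point gives a linear system:
  a + b + c = -4
  9a + 3b + c = -8
  81a + 9b + c = -68
Solving the system yields a = -1, b = 2, c = -5.
So f(t) = -t² + 2t - 5.
The leading coefficient is -1.

-1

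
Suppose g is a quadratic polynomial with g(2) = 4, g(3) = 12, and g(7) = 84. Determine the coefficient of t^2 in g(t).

Write g(t) = at^2 + bt + c. Substituting each data point gives a linear system:
  4a + 2b + c = 4
  9a + 3b + c = 12
  49a + 7b + c = 84
Solving the system yields a = 2, b = -2, c = 0.
So g(t) = 2t² - 2t.
The leading coefficient is 2.

2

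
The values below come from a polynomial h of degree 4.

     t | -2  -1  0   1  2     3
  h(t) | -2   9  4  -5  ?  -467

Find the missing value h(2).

-102

On equispaced nodes a degree-4 polynomial has vanishing fifth forward difference, so
  - h(-2) + 5·h(-1) - 10·h(0) + 10·h(1) - 5·h(2) + h(3) = 0.
Substituting the known values and solving for h(2):
  -5·h(2) = 510
  h(2) = -102.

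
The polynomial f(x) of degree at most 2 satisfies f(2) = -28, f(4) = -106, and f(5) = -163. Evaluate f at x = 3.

-61

Using the Lagrange interpolation formula with nodes 2, 4, 5:
  L_0(x) = (x - 4)(x - 5) / 6
  L_1(x) = (x - 2)(x - 5) / -2
  L_2(x) = (x - 2)(x - 4) / 3
Then f(x) = -28·L_0(x) - 106·L_1(x) - 163·L_2(x).
Expanding and collecting terms gives f(x) = -6x² - 3x + 2.
Evaluating at x = 3: f(3) = -61.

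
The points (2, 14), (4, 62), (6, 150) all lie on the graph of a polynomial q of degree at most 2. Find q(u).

q(u) = 5u^2 - 6u + 6

Write q(u) = au^2 + bu + c. Substituting each data point gives a linear system:
  4a + 2b + c = 14
  16a + 4b + c = 62
  36a + 6b + c = 150
Solving the system yields a = 5, b = -6, c = 6.
So q(u) = 5u² - 6u + 6.
Check: q(6) = 150. ✓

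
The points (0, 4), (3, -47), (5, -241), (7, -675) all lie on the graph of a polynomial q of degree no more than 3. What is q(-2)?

18

Write q(x) = ax^3 + bx^2 + cx + d. Substituting each data point gives a linear system:
  d = 4
  27a + 9b + 3c + d = -47
  125a + 25b + 5c + d = -241
  343a + 49b + 7c + d = -675
Solving the system yields a = -2, b = 0, c = 1, d = 4.
So q(x) = -2x^3 + x + 4.
Then q(-2) = 18.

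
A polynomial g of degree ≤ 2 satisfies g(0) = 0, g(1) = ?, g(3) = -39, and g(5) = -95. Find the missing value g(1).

-7

The 3 known points determine the degree-2 polynomial uniquely.
Write g(s) = as^2 + bs + c. Substituting each data point gives a linear system:
  c = 0
  9a + 3b + c = -39
  25a + 5b + c = -95
Solving the system yields a = -3, b = -4, c = 0.
So g(s) = -3s^2 - 4s.
Then g(1) = -7.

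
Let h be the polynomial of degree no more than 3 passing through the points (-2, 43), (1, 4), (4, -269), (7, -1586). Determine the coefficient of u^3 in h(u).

-5

Write h(u) = au^3 + bu^2 + cu + d. Substituting each data point gives a linear system:
  -8a + 4b - 2c + d = 43
  a + b + c + d = 4
  64a + 16b + 4c + d = -269
  343a + 49b + 7c + d = -1586
Solving the system yields a = -5, b = 2, c = 4, d = 3.
So h(u) = -5u^3 + 2u^2 + 4u + 3.
The leading coefficient is -5.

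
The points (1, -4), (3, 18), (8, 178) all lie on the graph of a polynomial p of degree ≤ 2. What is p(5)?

64

Using the Lagrange interpolation formula with nodes 1, 3, 8:
  L_0(n) = (n - 3)(n - 8) / 14
  L_1(n) = (n - 1)(n - 8) / -10
  L_2(n) = (n - 1)(n - 3) / 35
Then p(n) = -4·L_0(n) + 18·L_1(n) + 178·L_2(n).
Expanding and collecting terms gives p(n) = 3n^2 - n - 6.
Evaluating at n = 5: p(5) = 64.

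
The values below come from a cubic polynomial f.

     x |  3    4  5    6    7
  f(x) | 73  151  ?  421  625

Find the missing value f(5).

265

On equispaced nodes a degree-3 polynomial has vanishing fourth forward difference, so
  f(3) - 4·f(4) + 6·f(5) - 4·f(6) + f(7) = 0.
Substituting the known values and solving for f(5):
  6·f(5) = 1590
  f(5) = 265.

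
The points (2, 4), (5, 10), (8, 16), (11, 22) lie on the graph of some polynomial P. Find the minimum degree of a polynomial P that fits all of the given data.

1

Forward differences of the values at x = 2, 5, 8, 11:
  P  : 4  10  16  22
  Δ  : 6  6  6
  Δ^2: 0  0
  Δ^3: 0
The first differences are constant (6) and nonzero, while all higher differences vanish, so the minimal degree is 1.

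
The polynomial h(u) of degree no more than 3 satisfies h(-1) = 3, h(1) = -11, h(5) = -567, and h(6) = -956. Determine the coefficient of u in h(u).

Write h(u) = au^3 + bu^2 + cu + d. Substituting each data point gives a linear system:
  -a + b - c + d = 3
  a + b + c + d = -11
  125a + 25b + 5c + d = -567
  216a + 36b + 6c + d = -956
Solving the system yields a = -4, b = -2, c = -3, d = -2.
So h(u) = -4u^3 - 2u^2 - 3u - 2.
The coefficient of u is -3.

-3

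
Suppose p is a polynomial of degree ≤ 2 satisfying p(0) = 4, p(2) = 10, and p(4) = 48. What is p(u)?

p(u) = 4u^2 - 5u + 4

Using the Lagrange interpolation formula with nodes 0, 2, 4:
  L_0(u) = (u - 2)(u - 4) / 8
  L_1(u) = u(u - 4) / -4
  L_2(u) = u(u - 2) / 8
Then p(u) = 4·L_0(u) + 10·L_1(u) + 48·L_2(u).
Expanding and collecting terms gives p(u) = 4u² - 5u + 4.
Check: p(0) = 4. ✓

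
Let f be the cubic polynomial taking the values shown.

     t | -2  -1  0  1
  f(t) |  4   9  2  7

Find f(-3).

Write f(t) = at^3 + bt^2 + ct + d. Substituting each data point gives a linear system:
  -8a + 4b - 2c + d = 4
  -a + b - c + d = 9
  d = 2
  a + b + c + d = 7
Solving the system yields a = 4, b = 6, c = -5, d = 2.
So f(t) = 4t³ + 6t² - 5t + 2.
Then f(-3) = -37.

-37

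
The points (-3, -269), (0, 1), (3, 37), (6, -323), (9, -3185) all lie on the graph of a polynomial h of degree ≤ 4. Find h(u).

h(u) = -u^4 + 5u^3 - 4u^2 + 6u + 1

Write h(u) = au^4 + bu^3 + cu^2 + du + e. Substituting each data point gives a linear system:
  81a - 27b + 9c - 3d + e = -269
  e = 1
  81a + 27b + 9c + 3d + e = 37
  1296a + 216b + 36c + 6d + e = -323
  6561a + 729b + 81c + 9d + e = -3185
Solving the system yields a = -1, b = 5, c = -4, d = 6, e = 1.
So h(u) = -u^4 + 5u^3 - 4u^2 + 6u + 1.
Check: h(6) = -323. ✓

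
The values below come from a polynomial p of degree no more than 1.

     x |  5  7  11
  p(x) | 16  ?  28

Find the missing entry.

20

The 2 known points determine the degree-1 polynomial uniquely.
Write p(x) = ax + b. Substituting each data point gives a linear system:
  5a + b = 16
  11a + b = 28
Solving the system yields a = 2, b = 6.
So p(x) = 2x + 6.
Then p(7) = 20.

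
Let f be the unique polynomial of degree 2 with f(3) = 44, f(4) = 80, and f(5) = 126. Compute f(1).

Using the Lagrange interpolation formula with nodes 3, 4, 5:
  L_0(s) = (s - 4)(s - 5) / 2
  L_1(s) = (s - 3)(s - 5) / -1
  L_2(s) = (s - 3)(s - 4) / 2
Then f(s) = 44·L_0(s) + 80·L_1(s) + 126·L_2(s).
Expanding and collecting terms gives f(s) = 5s^2 + s - 4.
Evaluating at s = 1: f(1) = 2.

2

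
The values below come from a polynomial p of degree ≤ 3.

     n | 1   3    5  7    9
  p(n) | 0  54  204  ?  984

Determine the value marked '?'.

498

The 4 known points determine the degree-3 polynomial uniquely.
Write p(n) = an^3 + bn^2 + cn + d. Substituting each data point gives a linear system:
  a + b + c + d = 0
  27a + 9b + 3c + d = 54
  125a + 25b + 5c + d = 204
  729a + 81b + 9c + d = 984
Solving the system yields a = 1, b = 3, c = 2, d = -6.
So p(n) = n³ + 3n² + 2n - 6.
Then p(7) = 498.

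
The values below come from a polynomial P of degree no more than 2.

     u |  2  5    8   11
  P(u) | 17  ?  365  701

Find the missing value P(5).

On equispaced nodes a degree-2 polynomial has vanishing third forward difference, so
  - P(2) + 3·P(5) - 3·P(8) + P(11) = 0.
Substituting the known values and solving for P(5):
  3·P(5) = 411
  P(5) = 137.

137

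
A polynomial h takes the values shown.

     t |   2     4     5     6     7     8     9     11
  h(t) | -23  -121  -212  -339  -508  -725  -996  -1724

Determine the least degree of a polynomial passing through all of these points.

3

Divided differences on the nodes 2, 4, 5, 6, 7, 8, 9, 11:
  order 0: -23  -121  -212  -339  -508  -725  -996  -1724
  order 1: -49  -91  -127  -169  -217  -271  -364
  order 2: -14  -18  -21  -24  -27  -31
  order 3: -1  -1  -1  -1  -1
  order 4: 0  0  0  0
  order 5: 0  0  0
  order 6: 0  0
  order 7: 0
The order-3 divided differences are all -1 (nonzero) and every higher order vanishes, so the data lies on a polynomial of degree exactly 3.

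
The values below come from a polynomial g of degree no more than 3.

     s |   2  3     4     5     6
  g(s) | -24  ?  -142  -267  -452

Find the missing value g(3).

On equispaced nodes a degree-3 polynomial has vanishing fourth forward difference, so
  g(2) - 4·g(3) + 6·g(4) - 4·g(5) + g(6) = 0.
Substituting the known values and solving for g(3):
  -4·g(3) = 260
  g(3) = -65.

-65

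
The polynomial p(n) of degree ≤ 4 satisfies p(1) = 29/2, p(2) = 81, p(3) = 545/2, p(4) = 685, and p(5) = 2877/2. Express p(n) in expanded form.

Write p(n) = an^4 + bn^3 + cn^2 + dn + e. Substituting each data point gives a linear system:
  a + b + c + d + e = 29/2
  16a + 8b + 4c + 2d + e = 81
  81a + 27b + 9c + 3d + e = 545/2
  256a + 64b + 16c + 4d + e = 685
  625a + 125b + 25c + 5d + e = 2877/2
Solving the system yields a = 1, b = 6, c = 3/2, d = 5, e = 1.
So p(n) = n^4 + 6n^3 + (3/2)n^2 + 5n + 1.
Check: p(1) = 29/2. ✓

p(n) = n^4 + 6n^3 + (3/2)n^2 + 5n + 1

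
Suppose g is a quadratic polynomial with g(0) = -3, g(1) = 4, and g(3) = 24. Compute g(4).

Write g(x) = ax^2 + bx + c. Substituting each data point gives a linear system:
  c = -3
  a + b + c = 4
  9a + 3b + c = 24
Solving the system yields a = 1, b = 6, c = -3.
So g(x) = x^2 + 6x - 3.
Then g(4) = 37.

37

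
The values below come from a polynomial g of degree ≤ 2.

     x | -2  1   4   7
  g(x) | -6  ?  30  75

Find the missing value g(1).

The 3 known points determine the degree-2 polynomial uniquely.
Write g(x) = ax^2 + bx + c. Substituting each data point gives a linear system:
  4a - 2b + c = -6
  16a + 4b + c = 30
  49a + 7b + c = 75
Solving the system yields a = 1, b = 4, c = -2.
So g(x) = x^2 + 4x - 2.
Then g(1) = 3.

3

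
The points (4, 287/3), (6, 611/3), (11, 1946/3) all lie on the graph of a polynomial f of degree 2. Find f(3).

170/3

Write f(n) = an^2 + bn + c. Substituting each data point gives a linear system:
  16a + 4b + c = 287/3
  36a + 6b + c = 611/3
  121a + 11b + c = 1946/3
Solving the system yields a = 5, b = 4, c = -1/3.
So f(n) = 5n^2 + 4n - 1/3.
Then f(3) = 170/3.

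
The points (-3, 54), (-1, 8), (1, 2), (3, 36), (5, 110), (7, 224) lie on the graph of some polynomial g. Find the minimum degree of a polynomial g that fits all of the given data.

2

Forward differences of the values at x = -3, -1, 1, 3, 5, 7:
  g  : 54  8  2  36  110  224
  Δ  : -46  -6  34  74  114
  Δ^2: 40  40  40  40
  Δ^3: 0  0  0
  Δ^4: 0  0
  Δ^5: 0
The second differences are constant (40) and nonzero, while all higher differences vanish, so the minimal degree is 2.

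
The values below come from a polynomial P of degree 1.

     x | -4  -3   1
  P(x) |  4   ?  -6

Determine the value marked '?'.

The 2 known points determine the degree-1 polynomial uniquely.
Write P(x) = ax + b. Substituting each data point gives a linear system:
  -4a + b = 4
  a + b = -6
Solving the system yields a = -2, b = -4.
So P(x) = -2x - 4.
Then P(-3) = 2.

2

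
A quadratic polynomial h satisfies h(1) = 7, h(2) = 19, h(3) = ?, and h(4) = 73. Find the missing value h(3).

41

The 3 known points determine the degree-2 polynomial uniquely.
Write h(x) = ax^2 + bx + c. Substituting each data point gives a linear system:
  a + b + c = 7
  4a + 2b + c = 19
  16a + 4b + c = 73
Solving the system yields a = 5, b = -3, c = 5.
So h(x) = 5x^2 - 3x + 5.
Then h(3) = 41.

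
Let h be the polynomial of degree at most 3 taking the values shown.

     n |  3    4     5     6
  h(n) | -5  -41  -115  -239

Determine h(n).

h(n) = -2n^3 + 5n^2 + 3n - 5

Write h(n) = an^3 + bn^2 + cn + d. Substituting each data point gives a linear system:
  27a + 9b + 3c + d = -5
  64a + 16b + 4c + d = -41
  125a + 25b + 5c + d = -115
  216a + 36b + 6c + d = -239
Solving the system yields a = -2, b = 5, c = 3, d = -5.
So h(n) = -2n³ + 5n² + 3n - 5.
Check: h(3) = -5. ✓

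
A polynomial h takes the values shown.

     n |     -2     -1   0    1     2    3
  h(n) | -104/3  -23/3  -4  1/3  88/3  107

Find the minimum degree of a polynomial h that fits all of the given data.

Forward differences of the values at n = -2, -1, 0, 1, 2, 3:
  h  : -104/3  -23/3  -4  1/3  88/3  107
  Δ  : 27  11/3  13/3  29  233/3
  Δ^2: -70/3  2/3  74/3  146/3
  Δ^3: 24  24  24
  Δ^4: 0  0
  Δ^5: 0
The third differences are constant (24) and nonzero, while all higher differences vanish, so the minimal degree is 3.

3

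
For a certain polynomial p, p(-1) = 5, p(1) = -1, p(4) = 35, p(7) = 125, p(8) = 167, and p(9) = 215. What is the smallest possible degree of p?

Divided differences on the nodes -1, 1, 4, 7, 8, 9:
  order 0: 5  -1  35  125  167  215
  order 1: -3  12  30  42  48
  order 2: 3  3  3  3
  order 3: 0  0  0
  order 4: 0  0
  order 5: 0
The order-2 divided differences are all 3 (nonzero) and every higher order vanishes, so the data lies on a polynomial of degree exactly 2.

2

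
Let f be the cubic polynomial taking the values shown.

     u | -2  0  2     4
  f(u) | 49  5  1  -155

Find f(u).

f(u) = -4u^3 + 5u^2 + 4u + 5

Write f(u) = au^3 + bu^2 + cu + d. Substituting each data point gives a linear system:
  -8a + 4b - 2c + d = 49
  d = 5
  8a + 4b + 2c + d = 1
  64a + 16b + 4c + d = -155
Solving the system yields a = -4, b = 5, c = 4, d = 5.
So f(u) = -4u^3 + 5u^2 + 4u + 5.
Check: f(-2) = 49. ✓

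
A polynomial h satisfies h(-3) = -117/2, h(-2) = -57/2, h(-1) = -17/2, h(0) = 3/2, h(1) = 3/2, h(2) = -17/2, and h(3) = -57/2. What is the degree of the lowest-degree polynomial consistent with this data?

2

Forward differences of the values at t = -3, -2, -1, 0, 1, 2, 3:
  h  : -117/2  -57/2  -17/2  3/2  3/2  -17/2  -57/2
  Δ  : 30  20  10  0  -10  -20
  Δ^2: -10  -10  -10  -10  -10
  Δ^3: 0  0  0  0
  Δ^4: 0  0  0
  Δ^5: 0  0
  Δ^6: 0
The second differences are constant (-10) and nonzero, while all higher differences vanish, so the minimal degree is 2.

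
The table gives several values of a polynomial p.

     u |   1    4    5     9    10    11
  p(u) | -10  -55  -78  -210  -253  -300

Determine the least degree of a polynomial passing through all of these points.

Divided differences on the nodes 1, 4, 5, 9, 10, 11:
  order 0: -10  -55  -78  -210  -253  -300
  order 1: -15  -23  -33  -43  -47
  order 2: -2  -2  -2  -2
  order 3: 0  0  0
  order 4: 0  0
  order 5: 0
The order-2 divided differences are all -2 (nonzero) and every higher order vanishes, so the data lies on a polynomial of degree exactly 2.

2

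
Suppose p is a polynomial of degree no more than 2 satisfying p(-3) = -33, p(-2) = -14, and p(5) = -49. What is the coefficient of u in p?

Write p(u) = au^2 + bu + c. Substituting each data point gives a linear system:
  9a - 3b + c = -33
  4a - 2b + c = -14
  25a + 5b + c = -49
Solving the system yields a = -3, b = 4, c = 6.
So p(u) = -3u^2 + 4u + 6.
The coefficient of u is 4.

4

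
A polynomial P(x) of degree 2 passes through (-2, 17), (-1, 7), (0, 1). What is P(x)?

P(x) = 2x^2 - 4x + 1

Write P(x) = ax^2 + bx + c. Substituting each data point gives a linear system:
  4a - 2b + c = 17
  a - b + c = 7
  c = 1
Solving the system yields a = 2, b = -4, c = 1.
So P(x) = 2x^2 - 4x + 1.
Check: P(-1) = 7. ✓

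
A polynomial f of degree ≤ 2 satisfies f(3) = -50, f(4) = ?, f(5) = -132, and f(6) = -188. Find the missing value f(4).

The 3 known points determine the degree-2 polynomial uniquely.
Write f(t) = at^2 + bt + c. Substituting each data point gives a linear system:
  9a + 3b + c = -50
  25a + 5b + c = -132
  36a + 6b + c = -188
Solving the system yields a = -5, b = -1, c = -2.
So f(t) = -5t^2 - t - 2.
Then f(4) = -86.

-86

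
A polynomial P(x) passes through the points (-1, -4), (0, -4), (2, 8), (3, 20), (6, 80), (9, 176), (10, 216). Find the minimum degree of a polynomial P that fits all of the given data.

2

Divided differences on the nodes -1, 0, 2, 3, 6, 9, 10:
  order 0: -4  -4  8  20  80  176  216
  order 1: 0  6  12  20  32  40
  order 2: 2  2  2  2  2
  order 3: 0  0  0  0
  order 4: 0  0  0
  order 5: 0  0
  order 6: 0
The order-2 divided differences are all 2 (nonzero) and every higher order vanishes, so the data lies on a polynomial of degree exactly 2.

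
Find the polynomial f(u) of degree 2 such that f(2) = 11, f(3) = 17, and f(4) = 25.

Write f(u) = au^2 + bu + c. Substituting each data point gives a linear system:
  4a + 2b + c = 11
  9a + 3b + c = 17
  16a + 4b + c = 25
Solving the system yields a = 1, b = 1, c = 5.
So f(u) = u² + u + 5.
Check: f(3) = 17. ✓

f(u) = u^2 + u + 5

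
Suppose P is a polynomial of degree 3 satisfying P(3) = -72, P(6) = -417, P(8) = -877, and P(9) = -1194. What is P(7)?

-620

Using the Lagrange interpolation formula with nodes 3, 6, 8, 9:
  L_0(x) = (x - 6)(x - 8)(x - 9) / -90
  L_1(x) = (x - 3)(x - 8)(x - 9) / 18
  L_2(x) = (x - 3)(x - 6)(x - 9) / -10
  L_3(x) = (x - 3)(x - 6)(x - 8) / 18
Then P(x) = -72·L_0(x) - 417·L_1(x) - 877·L_2(x) - 1194·L_3(x).
Expanding and collecting terms gives P(x) = -x^3 - 6x^2 + 2x + 3.
Evaluating at x = 7: P(7) = -620.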